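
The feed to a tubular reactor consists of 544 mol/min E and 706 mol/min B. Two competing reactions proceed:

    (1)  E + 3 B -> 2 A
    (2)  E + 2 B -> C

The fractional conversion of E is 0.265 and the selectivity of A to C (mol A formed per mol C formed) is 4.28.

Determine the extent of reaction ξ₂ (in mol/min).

ξ₂ = 45.9 mol/min

Conversion of E: E consumed = 0.265 × 544 = 144.2 mol/min = 1ξ₁ + 1ξ₂.
Selectivity: 2ξ₁ / (1ξ₂) = 4.28 → ξ₁ = 2.14 ξ₂.
Substitute: (1·2.14 + 1) ξ₂ = 144.2 → ξ₂ = 45.91 mol/min, ξ₁ = 98.25 mol/min.
Outlet amounts (n = n₀ + Σ ν·ξ):
  E: 544 − 1(98.25) − 1(45.91) = 399.8
  B: 706 − 3(98.25) − 2(45.91) = 319.4
  A: 0 + 2(98.25) = 196.5
  C: 0 + 1(45.91) = 45.91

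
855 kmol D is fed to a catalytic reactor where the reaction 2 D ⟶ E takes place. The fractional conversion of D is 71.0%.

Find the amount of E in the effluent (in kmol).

D reacted = 0.71 × 855 = 607 kmol; ν_D = −2, so ξ = 607/2 = 303.5 kmol.
Outlet amounts (n = n₀ + ν ξ):
  D: 855 − 2(303.5) = 248
  E: 0 + 1(303.5) = 303.5

304 kmol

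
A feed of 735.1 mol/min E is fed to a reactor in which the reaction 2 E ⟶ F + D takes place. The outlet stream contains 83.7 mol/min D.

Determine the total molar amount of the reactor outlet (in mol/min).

For D: n = n₀ + 1ξ → 83.7 = 0 + 1ξ, giving ξ = 83.7 mol/min.
Outlet amounts (n = n₀ + ν ξ):
  E: 735.1 − 2(83.7) = 567.7
  F: 0 + 1(83.7) = 83.7
  D: 0 + 1(83.7) = 83.7
Total out = 567.7 + 83.7 + 83.7 = 735.1 mol/min.

735 mol/min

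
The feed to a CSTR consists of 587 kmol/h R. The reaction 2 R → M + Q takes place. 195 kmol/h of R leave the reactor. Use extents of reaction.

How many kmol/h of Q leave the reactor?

For R: n = n₀ − 2ξ → 195 = 587 − 2ξ, giving ξ = 196 kmol/h.
Outlet amounts (n = n₀ + ν ξ):
  R: 587 − 2(196) = 195
  M: 0 + 1(196) = 196
  Q: 0 + 1(196) = 196

196 kmol/h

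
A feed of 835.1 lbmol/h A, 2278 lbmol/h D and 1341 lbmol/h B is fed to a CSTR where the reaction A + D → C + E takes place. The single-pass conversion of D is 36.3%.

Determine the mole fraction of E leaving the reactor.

0.186

D reacted = 0.363 × 2278 = 826.9 lbmol/h; ν_D = −1, so ξ = 826.9/1 = 826.9 lbmol/h.
Outlet amounts (n = n₀ + ν ξ):
  A: 835.1 − 1(826.9) = 8.186
  D: 2278 − 1(826.9) = 1451
  C: 0 + 1(826.9) = 826.9
  E: 0 + 1(826.9) = 826.9
  B: 1341 (inert)
Total out = 4454 lbmol/h; y_E = 826.9 / 4454 = 0.1857.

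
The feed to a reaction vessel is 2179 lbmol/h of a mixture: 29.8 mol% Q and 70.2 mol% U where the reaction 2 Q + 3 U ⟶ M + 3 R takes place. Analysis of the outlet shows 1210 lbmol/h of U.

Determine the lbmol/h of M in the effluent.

107 lbmol/h

For U: n = n₀ − 3ξ → 1210 = 1530 − 3ξ, giving ξ = 106.6 lbmol/h.
Outlet amounts (n = n₀ + ν ξ):
  Q: 649.3 − 2(106.6) = 436.2
  U: 1530 − 3(106.6) = 1210
  M: 0 + 1(106.6) = 106.6
  R: 0 + 3(106.6) = 319.7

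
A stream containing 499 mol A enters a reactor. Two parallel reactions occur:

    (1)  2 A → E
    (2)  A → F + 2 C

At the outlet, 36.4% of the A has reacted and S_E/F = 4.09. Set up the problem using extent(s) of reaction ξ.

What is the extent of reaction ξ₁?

Conversion of A: A consumed = 0.364 × 499 = 181.6 mol = 2ξ₁ + 1ξ₂.
Selectivity: 1ξ₁ / (1ξ₂) = 4.09 → ξ₁ = 4.09 ξ₂.
Substitute: (2·4.09 + 1) ξ₂ = 181.6 → ξ₂ = 19.79 mol, ξ₁ = 80.92 mol.
Outlet amounts (n = n₀ + Σ ν·ξ):
  A: 499 − 2(80.92) − 1(19.79) = 317.4
  E: 0 + 1(80.92) = 80.92
  F: 0 + 1(19.79) = 19.79
  C: 0 + 2(19.79) = 39.57

ξ₁ = 80.9 mol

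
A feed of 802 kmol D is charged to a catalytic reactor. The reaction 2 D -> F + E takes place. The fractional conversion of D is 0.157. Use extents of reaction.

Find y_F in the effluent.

0.0785

D reacted = 0.157 × 802 = 125.9 kmol; ν_D = −2, so ξ = 125.9/2 = 62.96 kmol.
Outlet amounts (n = n₀ + ν ξ):
  D: 802 − 2(62.96) = 676.1
  F: 0 + 1(62.96) = 62.96
  E: 0 + 1(62.96) = 62.96
Total out = 802 kmol; y_F = 62.96 / 802 = 0.0785.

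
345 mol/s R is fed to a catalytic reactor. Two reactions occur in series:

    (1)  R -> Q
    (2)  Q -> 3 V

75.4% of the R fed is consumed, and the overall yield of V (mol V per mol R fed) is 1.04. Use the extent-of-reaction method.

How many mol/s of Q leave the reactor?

141 mol/s

Conversion of R: R consumed = 1ξ₁ = 0.754 × 345 → ξ₁ = 260.1 mol/s.
Yield of V: 3ξ₂ / 345 = 1.04 → ξ₂ = 119.6 mol/s.
Outlet amounts (n = n₀ + Σ ν·ξ):
  R: 345 − 1(260.1) = 84.87
  Q: 0 + 1(260.1) − 1(119.6) = 140.5
  V: 0 + 3(119.6) = 358.8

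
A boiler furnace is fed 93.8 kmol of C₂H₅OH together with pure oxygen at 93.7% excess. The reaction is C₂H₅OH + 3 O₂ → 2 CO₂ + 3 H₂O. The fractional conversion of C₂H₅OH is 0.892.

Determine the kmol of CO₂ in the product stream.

167 kmol

Stoichiometric O₂ = 3 × 93.8 = 281.4 kmol; O₂ fed = 281.4 × 1.937 = 545.1 kmol.
Fuel reacted = 0.892 × 93.8 → ξ = 83.67 kmol.
Outlet (n = n₀ + ν ξ):
  C₂H₅OH: 93.8 − 1(83.67) = 10.13
  O₂: 545.1 − 3(83.67) = 294.1
  CO₂: 0 + 2(83.67) = 167.3
  H₂O: 0 + 3(83.67) = 251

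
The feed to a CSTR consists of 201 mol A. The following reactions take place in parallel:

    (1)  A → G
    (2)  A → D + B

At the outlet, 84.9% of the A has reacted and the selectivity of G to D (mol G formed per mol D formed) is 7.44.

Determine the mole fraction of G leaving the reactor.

0.68

Conversion of A: A consumed = 0.849 × 201 = 170.6 mol = 1ξ₁ + 1ξ₂.
Selectivity: 1ξ₁ / (1ξ₂) = 7.44 → ξ₁ = 7.44 ξ₂.
Substitute: (1·7.44 + 1) ξ₂ = 170.6 → ξ₂ = 20.22 mol, ξ₁ = 150.4 mol.
Outlet amounts (n = n₀ + Σ ν·ξ):
  A: 201 − 1(150.4) − 1(20.22) = 30.35
  G: 0 + 1(150.4) = 150.4
  D: 0 + 1(20.22) = 20.22
  B: 0 + 1(20.22) = 20.22
Total out = 221.2 mol; y_G = 150.4 / 221.2 = 0.68.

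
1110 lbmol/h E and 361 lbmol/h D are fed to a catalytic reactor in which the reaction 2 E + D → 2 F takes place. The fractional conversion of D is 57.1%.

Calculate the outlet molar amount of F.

D reacted = 0.571 × 361 = 206.1 lbmol/h; ν_D = −1, so ξ = 206.1/1 = 206.1 lbmol/h.
Outlet amounts (n = n₀ + ν ξ):
  E: 1110 − 2(206.1) = 697.7
  D: 361 − 1(206.1) = 154.9
  F: 0 + 2(206.1) = 412.3

412 lbmol/h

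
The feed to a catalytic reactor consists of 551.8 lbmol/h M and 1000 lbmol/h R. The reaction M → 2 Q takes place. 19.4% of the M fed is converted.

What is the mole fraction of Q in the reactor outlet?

M reacted = 0.194 × 551.8 = 107 lbmol/h; ν_M = −1, so ξ = 107/1 = 107 lbmol/h.
Outlet amounts (n = n₀ + ν ξ):
  M: 551.8 − 1(107) = 444.8
  Q: 0 + 2(107) = 214.1
  R: 1000 (inert)
Total out = 1659 lbmol/h; y_Q = 214.1 / 1659 = 0.1291.

0.129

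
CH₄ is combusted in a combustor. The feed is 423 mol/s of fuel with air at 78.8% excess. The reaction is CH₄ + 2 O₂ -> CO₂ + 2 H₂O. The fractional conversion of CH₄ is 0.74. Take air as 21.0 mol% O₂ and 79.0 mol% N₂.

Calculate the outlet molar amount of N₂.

5690 mol/s

Stoichiometric O₂ = 2 × 423 = 846 mol/s; O₂ fed = 846 × 1.788 = 1513 mol/s.
N₂ fed = 1513 × 79/21 = 5690 mol/s.
Fuel reacted = 0.74 × 423 → ξ = 313 mol/s.
Outlet (n = n₀ + ν ξ):
  CH₄: 423 − 1(313) = 110
  O₂: 1513 − 2(313) = 886.6
  N₂: 5690 (inert)
  CO₂: 0 + 1(313) = 313
  H₂O: 0 + 2(313) = 626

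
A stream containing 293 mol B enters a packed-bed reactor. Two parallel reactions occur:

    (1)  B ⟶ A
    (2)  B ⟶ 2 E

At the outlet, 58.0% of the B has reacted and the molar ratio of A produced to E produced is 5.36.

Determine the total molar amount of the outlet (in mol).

308 mol

Conversion of B: B consumed = 0.58 × 293 = 169.9 mol = 1ξ₁ + 1ξ₂.
Selectivity: 1ξ₁ / (2ξ₂) = 5.36 → ξ₁ = 10.72 ξ₂.
Substitute: (1·10.72 + 1) ξ₂ = 169.9 → ξ₂ = 14.5 mol, ξ₁ = 155.4 mol.
Outlet amounts (n = n₀ + Σ ν·ξ):
  B: 293 − 1(155.4) − 1(14.5) = 123.1
  A: 0 + 1(155.4) = 155.4
  E: 0 + 2(14.5) = 29
Total out = 123.1 + 155.4 + 29 = 307.5 mol.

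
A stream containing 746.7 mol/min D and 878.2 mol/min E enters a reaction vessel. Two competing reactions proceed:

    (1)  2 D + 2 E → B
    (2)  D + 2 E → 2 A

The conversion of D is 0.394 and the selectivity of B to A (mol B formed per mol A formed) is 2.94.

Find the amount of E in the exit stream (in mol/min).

561 mol/min

Conversion of D: D consumed = 0.394 × 746.7 = 294.2 mol/min = 2ξ₁ + 1ξ₂.
Selectivity: 1ξ₁ / (2ξ₂) = 2.94 → ξ₁ = 5.88 ξ₂.
Substitute: (2·5.88 + 1) ξ₂ = 294.2 → ξ₂ = 23.06 mol/min, ξ₁ = 135.6 mol/min.
Outlet amounts (n = n₀ + Σ ν·ξ):
  D: 746.7 − 2(135.6) − 1(23.06) = 452.5
  E: 878.2 − 2(135.6) − 2(23.06) = 560.9
  B: 0 + 1(135.6) = 135.6
  A: 0 + 2(23.06) = 46.11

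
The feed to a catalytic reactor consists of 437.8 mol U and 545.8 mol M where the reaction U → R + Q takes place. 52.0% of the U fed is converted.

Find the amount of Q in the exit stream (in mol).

228 mol

U reacted = 0.52 × 437.8 = 227.7 mol; ν_U = −1, so ξ = 227.7/1 = 227.7 mol.
Outlet amounts (n = n₀ + ν ξ):
  U: 437.8 − 1(227.7) = 210.1
  R: 0 + 1(227.7) = 227.7
  Q: 0 + 1(227.7) = 227.7
  M: 545.8 (inert)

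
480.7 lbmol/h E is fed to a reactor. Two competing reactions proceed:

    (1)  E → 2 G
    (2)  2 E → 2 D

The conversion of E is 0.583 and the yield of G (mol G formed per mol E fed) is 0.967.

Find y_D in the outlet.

0.0671

Yield of G: 2ξ₁ / 480.7 = 0.967 → ξ₁ = 232.4 lbmol/h.
Conversion of E: 1ξ₁ + 2ξ₂ = 0.583 × 480.7 = 280.2 → ξ₂ = 23.91 lbmol/h.
Outlet amounts (n = n₀ + Σ ν·ξ):
  E: 480.7 − 1(232.4) − 2(23.91) = 200.5
  G: 0 + 2(232.4) = 464.8
  D: 0 + 2(23.91) = 47.83
Total out = 713.1 lbmol/h; y_D = 47.83 / 713.1 = 0.06707.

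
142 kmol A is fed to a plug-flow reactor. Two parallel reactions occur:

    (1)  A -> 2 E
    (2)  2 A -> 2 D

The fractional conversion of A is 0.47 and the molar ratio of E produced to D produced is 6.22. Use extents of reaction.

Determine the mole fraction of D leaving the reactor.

Conversion of A: A consumed = 0.47 × 142 = 66.74 kmol = 1ξ₁ + 2ξ₂.
Selectivity: 2ξ₁ / (2ξ₂) = 6.22 → ξ₁ = 6.22 ξ₂.
Substitute: (1·6.22 + 2) ξ₂ = 66.74 → ξ₂ = 8.119 kmol, ξ₁ = 50.5 kmol.
Outlet amounts (n = n₀ + Σ ν·ξ):
  A: 142 − 1(50.5) − 2(8.119) = 75.26
  E: 0 + 2(50.5) = 101
  D: 0 + 2(8.119) = 16.24
Total out = 192.5 kmol; y_D = 16.24 / 192.5 = 0.08435.

0.0844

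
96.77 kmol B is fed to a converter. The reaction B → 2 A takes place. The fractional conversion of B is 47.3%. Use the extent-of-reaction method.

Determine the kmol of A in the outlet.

91.5 kmol

B reacted = 0.473 × 96.77 = 45.77 kmol; ν_B = −1, so ξ = 45.77/1 = 45.77 kmol.
Outlet amounts (n = n₀ + ν ξ):
  B: 96.77 − 1(45.77) = 51
  A: 0 + 2(45.77) = 91.54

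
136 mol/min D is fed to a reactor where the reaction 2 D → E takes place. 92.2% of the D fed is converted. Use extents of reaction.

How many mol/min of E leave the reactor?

D reacted = 0.922 × 136 = 125.4 mol/min; ν_D = −2, so ξ = 125.4/2 = 62.7 mol/min.
Outlet amounts (n = n₀ + ν ξ):
  D: 136 − 2(62.7) = 10.61
  E: 0 + 1(62.7) = 62.7

62.7 mol/min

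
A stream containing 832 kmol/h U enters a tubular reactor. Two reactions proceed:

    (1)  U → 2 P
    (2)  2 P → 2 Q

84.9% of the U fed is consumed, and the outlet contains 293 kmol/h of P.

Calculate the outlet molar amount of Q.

Conversion of U: U consumed = 1ξ₁ = 0.849 × 832 → ξ₁ = 706.4 kmol/h.
P balance: n_P = 0 + 2ξ₁ − 2ξ₂ = 293 → ξ₂ = (2·706.4 − 293)/2 = 559.9 kmol/h.
Outlet amounts (n = n₀ + Σ ν·ξ):
  U: 832 − 1(706.4) = 125.6
  P: 0 + 2(706.4) − 2(559.9) = 293
  Q: 0 + 2(559.9) = 1120

1120 kmol/h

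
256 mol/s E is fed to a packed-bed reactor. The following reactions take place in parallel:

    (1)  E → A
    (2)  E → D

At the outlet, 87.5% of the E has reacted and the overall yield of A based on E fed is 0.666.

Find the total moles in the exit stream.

Yield of A: 1ξ₁ / 256 = 0.666 → ξ₁ = 170.5 mol/s.
Conversion of E: 1ξ₁ + 1ξ₂ = 0.875 × 256 = 224 → ξ₂ = 53.5 mol/s.
Outlet amounts (n = n₀ + Σ ν·ξ):
  E: 256 − 1(170.5) − 1(53.5) = 32
  A: 0 + 1(170.5) = 170.5
  D: 0 + 1(53.5) = 53.5
Total out = 32 + 170.5 + 53.5 = 256 mol/s.

256 mol/s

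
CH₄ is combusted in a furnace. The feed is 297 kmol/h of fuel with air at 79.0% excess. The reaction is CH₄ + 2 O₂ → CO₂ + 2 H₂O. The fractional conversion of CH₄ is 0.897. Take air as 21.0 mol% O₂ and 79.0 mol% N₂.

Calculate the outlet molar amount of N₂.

4000 kmol/h

Stoichiometric O₂ = 2 × 297 = 594 kmol/h; O₂ fed = 594 × 1.790 = 1063 kmol/h.
N₂ fed = 1063 × 79/21 = 4000 kmol/h.
Fuel reacted = 0.897 × 297 → ξ = 266.4 kmol/h.
Outlet (n = n₀ + ν ξ):
  CH₄: 297 − 1(266.4) = 30.59
  O₂: 1063 − 2(266.4) = 530.4
  N₂: 4000 (inert)
  CO₂: 0 + 1(266.4) = 266.4
  H₂O: 0 + 2(266.4) = 532.8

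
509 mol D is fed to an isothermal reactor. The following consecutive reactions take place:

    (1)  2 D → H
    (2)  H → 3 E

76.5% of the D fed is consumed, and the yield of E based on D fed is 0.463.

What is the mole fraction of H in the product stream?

Conversion of D: D consumed = 2ξ₁ = 0.765 × 509 → ξ₁ = 194.7 mol.
Yield of E: 3ξ₂ / 509 = 0.463 → ξ₂ = 78.56 mol.
Outlet amounts (n = n₀ + Σ ν·ξ):
  D: 509 − 2(194.7) = 119.6
  H: 0 + 1(194.7) − 1(78.56) = 116.1
  E: 0 + 3(78.56) = 235.7
Total out = 471.4 mol; y_H = 116.1 / 471.4 = 0.2464.

0.246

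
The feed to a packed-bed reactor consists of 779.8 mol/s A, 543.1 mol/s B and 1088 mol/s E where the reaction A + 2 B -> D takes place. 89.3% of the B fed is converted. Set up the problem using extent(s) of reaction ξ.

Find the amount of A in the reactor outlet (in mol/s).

B reacted = 0.893 × 543.1 = 485 mol/s; ν_B = −2, so ξ = 485/2 = 242.5 mol/s.
Outlet amounts (n = n₀ + ν ξ):
  A: 779.8 − 1(242.5) = 537.3
  B: 543.1 − 2(242.5) = 58.11
  D: 0 + 1(242.5) = 242.5
  E: 1088 (inert)

537 mol/s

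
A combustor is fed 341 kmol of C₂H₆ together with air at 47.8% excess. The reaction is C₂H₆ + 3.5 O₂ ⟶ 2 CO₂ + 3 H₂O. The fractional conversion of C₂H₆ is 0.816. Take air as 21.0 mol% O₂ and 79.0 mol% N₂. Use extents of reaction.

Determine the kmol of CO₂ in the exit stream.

Stoichiometric O₂ = 3.5 × 341 = 1194 kmol; O₂ fed = 1194 × 1.478 = 1764 kmol.
N₂ fed = 1764 × 79/21 = 6636 kmol.
Fuel reacted = 0.816 × 341 → ξ = 278.3 kmol.
Outlet (n = n₀ + ν ξ):
  C₂H₆: 341 − 1(278.3) = 62.74
  O₂: 1764 − 3.5(278.3) = 790.1
  N₂: 6636 (inert)
  CO₂: 0 + 2(278.3) = 556.5
  H₂O: 0 + 3(278.3) = 834.8

557 kmol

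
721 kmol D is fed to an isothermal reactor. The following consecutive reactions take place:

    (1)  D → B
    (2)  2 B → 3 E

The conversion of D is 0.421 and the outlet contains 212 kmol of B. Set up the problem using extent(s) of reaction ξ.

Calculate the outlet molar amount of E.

Conversion of D: D consumed = 1ξ₁ = 0.421 × 721 → ξ₁ = 303.5 kmol.
B balance: n_B = 0 + 1ξ₁ − 2ξ₂ = 212 → ξ₂ = (1·303.5 − 212)/2 = 45.77 kmol.
Outlet amounts (n = n₀ + Σ ν·ξ):
  D: 721 − 1(303.5) = 417.5
  B: 0 + 1(303.5) − 2(45.77) = 212
  E: 0 + 3(45.77) = 137.3

137 kmol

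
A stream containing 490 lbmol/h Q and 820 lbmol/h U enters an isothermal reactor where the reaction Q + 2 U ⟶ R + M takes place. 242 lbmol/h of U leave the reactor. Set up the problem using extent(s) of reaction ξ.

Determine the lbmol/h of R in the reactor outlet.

289 lbmol/h

For U: n = n₀ − 2ξ → 242 = 820 − 2ξ, giving ξ = 289 lbmol/h.
Outlet amounts (n = n₀ + ν ξ):
  Q: 490 − 1(289) = 201
  U: 820 − 2(289) = 242
  R: 0 + 1(289) = 289
  M: 0 + 1(289) = 289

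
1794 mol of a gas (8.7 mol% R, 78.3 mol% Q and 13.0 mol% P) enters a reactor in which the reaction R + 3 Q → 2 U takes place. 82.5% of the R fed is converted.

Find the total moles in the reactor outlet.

1540 mol

R reacted = 0.825 × 156.1 = 128.8 mol; ν_R = −1, so ξ = 128.8/1 = 128.8 mol.
Outlet amounts (n = n₀ + ν ξ):
  R: 156.1 − 1(128.8) = 27.31
  Q: 1405 − 3(128.8) = 1018
  U: 0 + 2(128.8) = 257.5
  P: 233.2 (inert)
Total out = 27.31 + 1018 + 257.5 + 233.2 = 1536 mol.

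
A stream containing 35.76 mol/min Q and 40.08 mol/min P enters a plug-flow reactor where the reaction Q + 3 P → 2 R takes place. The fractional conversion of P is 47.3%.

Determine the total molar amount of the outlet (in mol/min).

P reacted = 0.473 × 40.08 = 18.96 mol/min; ν_P = −3, so ξ = 18.96/3 = 6.319 mol/min.
Outlet amounts (n = n₀ + ν ξ):
  Q: 35.76 − 1(6.319) = 29.44
  P: 40.08 − 3(6.319) = 21.12
  R: 0 + 2(6.319) = 12.64
Total out = 29.44 + 21.12 + 12.64 = 63.2 mol/min.

63.2 mol/min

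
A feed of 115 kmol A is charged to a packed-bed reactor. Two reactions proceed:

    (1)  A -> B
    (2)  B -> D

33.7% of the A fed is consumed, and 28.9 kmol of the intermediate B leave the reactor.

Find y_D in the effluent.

0.0857

Conversion of A: A consumed = 1ξ₁ = 0.337 × 115 → ξ₁ = 38.76 kmol.
B balance: n_B = 0 + 1ξ₁ − 1ξ₂ = 28.9 → ξ₂ = (1·38.76 − 28.9)/1 = 9.855 kmol.
Outlet amounts (n = n₀ + Σ ν·ξ):
  A: 115 − 1(38.76) = 76.25
  B: 0 + 1(38.76) − 1(9.855) = 28.9
  D: 0 + 1(9.855) = 9.855
Total out = 115 kmol; y_D = 9.855 / 115 = 0.0857.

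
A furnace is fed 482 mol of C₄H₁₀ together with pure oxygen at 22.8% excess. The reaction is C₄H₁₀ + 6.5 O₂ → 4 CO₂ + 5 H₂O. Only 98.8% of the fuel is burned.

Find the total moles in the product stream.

5040 mol

Stoichiometric O₂ = 6.5 × 482 = 3133 mol; O₂ fed = 3133 × 1.228 = 3847 mol.
Fuel reacted = 0.988 × 482 → ξ = 476.2 mol.
Outlet (n = n₀ + ν ξ):
  C₄H₁₀: 482 − 1(476.2) = 5.784
  O₂: 3847 − 6.5(476.2) = 751.9
  CO₂: 0 + 4(476.2) = 1905
  H₂O: 0 + 5(476.2) = 2381
Total out = 5.784 + 751.9 + 1905 + 2381 = 5044 mol.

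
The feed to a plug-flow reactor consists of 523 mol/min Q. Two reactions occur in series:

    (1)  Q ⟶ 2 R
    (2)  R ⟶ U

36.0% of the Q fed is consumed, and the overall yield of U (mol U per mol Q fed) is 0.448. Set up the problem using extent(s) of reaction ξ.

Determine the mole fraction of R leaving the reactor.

Conversion of Q: Q consumed = 1ξ₁ = 0.36 × 523 → ξ₁ = 188.3 mol/min.
Yield of U: 1ξ₂ / 523 = 0.448 → ξ₂ = 234.3 mol/min.
Outlet amounts (n = n₀ + Σ ν·ξ):
  Q: 523 − 1(188.3) = 334.7
  R: 0 + 2(188.3) − 1(234.3) = 142.3
  U: 0 + 1(234.3) = 234.3
Total out = 711.3 mol/min; y_R = 142.3 / 711.3 = 0.2.

0.2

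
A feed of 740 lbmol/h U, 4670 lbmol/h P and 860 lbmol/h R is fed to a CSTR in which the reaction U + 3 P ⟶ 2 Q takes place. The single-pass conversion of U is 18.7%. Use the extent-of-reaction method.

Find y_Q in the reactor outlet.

U reacted = 0.187 × 740 = 138.4 lbmol/h; ν_U = −1, so ξ = 138.4/1 = 138.4 lbmol/h.
Outlet amounts (n = n₀ + ν ξ):
  U: 740 − 1(138.4) = 601.6
  P: 4670 − 3(138.4) = 4255
  Q: 0 + 2(138.4) = 276.8
  R: 860 (inert)
Total out = 5993 lbmol/h; y_Q = 276.8 / 5993 = 0.04618.

0.0462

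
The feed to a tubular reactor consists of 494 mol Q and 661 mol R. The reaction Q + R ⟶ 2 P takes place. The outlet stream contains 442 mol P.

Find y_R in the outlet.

0.381

For P: n = n₀ + 2ξ → 442 = 0 + 2ξ, giving ξ = 221 mol.
Outlet amounts (n = n₀ + ν ξ):
  Q: 494 − 1(221) = 273
  R: 661 − 1(221) = 440
  P: 0 + 2(221) = 442
Total out = 1155 mol; y_R = 440 / 1155 = 0.381.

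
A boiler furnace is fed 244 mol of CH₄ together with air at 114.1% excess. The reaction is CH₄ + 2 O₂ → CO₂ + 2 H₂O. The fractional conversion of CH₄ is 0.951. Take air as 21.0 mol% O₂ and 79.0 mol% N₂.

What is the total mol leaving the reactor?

Stoichiometric O₂ = 2 × 244 = 488 mol; O₂ fed = 488 × 2.141 = 1045 mol.
N₂ fed = 1045 × 79/21 = 3930 mol.
Fuel reacted = 0.951 × 244 → ξ = 232 mol.
Outlet (n = n₀ + ν ξ):
  CH₄: 244 − 1(232) = 11.96
  O₂: 1045 − 2(232) = 580.7
  N₂: 3930 (inert)
  CO₂: 0 + 1(232) = 232
  H₂O: 0 + 2(232) = 464.1
Total out = 11.96 + 580.7 + 3930 + 232 + 464.1 = 5219 mol.

5220 mol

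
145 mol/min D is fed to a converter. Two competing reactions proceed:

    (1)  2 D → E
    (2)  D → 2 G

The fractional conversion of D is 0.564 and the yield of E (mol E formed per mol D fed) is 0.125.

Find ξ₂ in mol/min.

ξ₂ = 45.5 mol/min

Yield of E: 1ξ₁ / 145 = 0.125 → ξ₁ = 18.12 mol/min.
Conversion of D: 2ξ₁ + 1ξ₂ = 0.564 × 145 = 81.78 → ξ₂ = 45.53 mol/min.
Outlet amounts (n = n₀ + Σ ν·ξ):
  D: 145 − 2(18.12) − 1(45.53) = 63.22
  E: 0 + 1(18.12) = 18.12
  G: 0 + 2(45.53) = 91.06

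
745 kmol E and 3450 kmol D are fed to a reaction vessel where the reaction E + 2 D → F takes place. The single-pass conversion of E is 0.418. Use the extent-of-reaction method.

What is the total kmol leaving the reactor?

E reacted = 0.418 × 745 = 311.4 kmol; ν_E = −1, so ξ = 311.4/1 = 311.4 kmol.
Outlet amounts (n = n₀ + ν ξ):
  E: 745 − 1(311.4) = 433.6
  D: 3450 − 2(311.4) = 2827
  F: 0 + 1(311.4) = 311.4
Total out = 433.6 + 2827 + 311.4 = 3572 kmol.

3570 kmol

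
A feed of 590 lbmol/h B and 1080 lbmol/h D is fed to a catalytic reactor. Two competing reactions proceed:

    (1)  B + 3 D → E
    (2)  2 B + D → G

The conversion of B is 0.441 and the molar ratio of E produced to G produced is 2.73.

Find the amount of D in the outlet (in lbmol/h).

574 lbmol/h

Conversion of B: B consumed = 0.441 × 590 = 260.2 lbmol/h = 1ξ₁ + 2ξ₂.
Selectivity: 1ξ₁ / (1ξ₂) = 2.73 → ξ₁ = 2.73 ξ₂.
Substitute: (1·2.73 + 2) ξ₂ = 260.2 → ξ₂ = 55.01 lbmol/h, ξ₁ = 150.2 lbmol/h.
Outlet amounts (n = n₀ + Σ ν·ξ):
  B: 590 − 1(150.2) − 2(55.01) = 329.8
  D: 1080 − 3(150.2) − 1(55.01) = 574.5
  E: 0 + 1(150.2) = 150.2
  G: 0 + 1(55.01) = 55.01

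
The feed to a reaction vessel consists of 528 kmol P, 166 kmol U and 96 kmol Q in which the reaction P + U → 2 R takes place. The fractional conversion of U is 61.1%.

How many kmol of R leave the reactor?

U reacted = 0.611 × 166 = 101.4 kmol; ν_U = −1, so ξ = 101.4/1 = 101.4 kmol.
Outlet amounts (n = n₀ + ν ξ):
  P: 528 − 1(101.4) = 426.6
  U: 166 − 1(101.4) = 64.57
  R: 0 + 2(101.4) = 202.9
  Q: 96 (inert)

203 kmol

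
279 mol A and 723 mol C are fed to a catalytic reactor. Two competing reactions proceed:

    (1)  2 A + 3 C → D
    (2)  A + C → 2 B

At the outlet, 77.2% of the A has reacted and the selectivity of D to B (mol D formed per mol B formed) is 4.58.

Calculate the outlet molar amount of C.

405 mol

Conversion of A: A consumed = 0.772 × 279 = 215.4 mol = 2ξ₁ + 1ξ₂.
Selectivity: 1ξ₁ / (2ξ₂) = 4.58 → ξ₁ = 9.16 ξ₂.
Substitute: (2·9.16 + 1) ξ₂ = 215.4 → ξ₂ = 11.15 mol, ξ₁ = 102.1 mol.
Outlet amounts (n = n₀ + Σ ν·ξ):
  A: 279 − 2(102.1) − 1(11.15) = 63.61
  C: 723 − 3(102.1) − 1(11.15) = 405.5
  D: 0 + 1(102.1) = 102.1
  B: 0 + 2(11.15) = 22.3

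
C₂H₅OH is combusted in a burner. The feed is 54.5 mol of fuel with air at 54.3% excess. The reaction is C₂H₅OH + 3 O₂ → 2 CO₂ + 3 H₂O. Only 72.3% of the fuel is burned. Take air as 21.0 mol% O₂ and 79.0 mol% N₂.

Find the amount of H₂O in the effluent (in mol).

Stoichiometric O₂ = 3 × 54.5 = 163.5 mol; O₂ fed = 163.5 × 1.543 = 252.3 mol.
N₂ fed = 252.3 × 79/21 = 949.1 mol.
Fuel reacted = 0.723 × 54.5 → ξ = 39.4 mol.
Outlet (n = n₀ + ν ξ):
  C₂H₅OH: 54.5 − 1(39.4) = 15.1
  O₂: 252.3 − 3(39.4) = 134.1
  N₂: 949.1 (inert)
  CO₂: 0 + 2(39.4) = 78.81
  H₂O: 0 + 3(39.4) = 118.2

118 mol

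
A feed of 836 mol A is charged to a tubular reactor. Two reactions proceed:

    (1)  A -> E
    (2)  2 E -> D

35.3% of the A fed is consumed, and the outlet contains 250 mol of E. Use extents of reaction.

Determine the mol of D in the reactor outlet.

22.6 mol

Conversion of A: A consumed = 1ξ₁ = 0.353 × 836 → ξ₁ = 295.1 mol.
E balance: n_E = 0 + 1ξ₁ − 2ξ₂ = 250 → ξ₂ = (1·295.1 − 250)/2 = 22.55 mol.
Outlet amounts (n = n₀ + Σ ν·ξ):
  A: 836 − 1(295.1) = 540.9
  E: 0 + 1(295.1) − 2(22.55) = 250
  D: 0 + 1(22.55) = 22.55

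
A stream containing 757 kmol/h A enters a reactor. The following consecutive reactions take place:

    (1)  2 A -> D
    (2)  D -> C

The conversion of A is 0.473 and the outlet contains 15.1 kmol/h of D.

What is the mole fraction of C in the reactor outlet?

0.284

Conversion of A: A consumed = 2ξ₁ = 0.473 × 757 → ξ₁ = 179 kmol/h.
D balance: n_D = 0 + 1ξ₁ − 1ξ₂ = 15.1 → ξ₂ = (1·179 − 15.1)/1 = 163.9 kmol/h.
Outlet amounts (n = n₀ + Σ ν·ξ):
  A: 757 − 2(179) = 398.9
  D: 0 + 1(179) − 1(163.9) = 15.1
  C: 0 + 1(163.9) = 163.9
Total out = 578 kmol/h; y_C = 163.9 / 578 = 0.2836.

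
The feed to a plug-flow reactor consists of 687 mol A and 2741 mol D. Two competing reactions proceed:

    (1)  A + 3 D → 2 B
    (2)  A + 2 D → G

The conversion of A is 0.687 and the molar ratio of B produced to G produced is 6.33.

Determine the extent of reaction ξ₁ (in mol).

Conversion of A: A consumed = 0.687 × 687 = 472 mol = 1ξ₁ + 1ξ₂.
Selectivity: 2ξ₁ / (1ξ₂) = 6.33 → ξ₁ = 3.165 ξ₂.
Substitute: (1·3.165 + 1) ξ₂ = 472 → ξ₂ = 113.3 mol, ξ₁ = 358.7 mol.
Outlet amounts (n = n₀ + Σ ν·ξ):
  A: 687 − 1(358.7) − 1(113.3) = 215
  D: 2741 − 3(358.7) − 2(113.3) = 1438
  B: 0 + 2(358.7) = 717.3
  G: 0 + 1(113.3) = 113.3

ξ₁ = 359 mol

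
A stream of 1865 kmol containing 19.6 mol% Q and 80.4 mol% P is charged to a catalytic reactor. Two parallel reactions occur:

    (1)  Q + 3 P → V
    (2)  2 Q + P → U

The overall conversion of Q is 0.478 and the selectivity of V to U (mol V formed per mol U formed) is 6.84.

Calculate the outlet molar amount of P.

1070 kmol

Conversion of Q: Q consumed = 0.478 × 365.5 = 174.7 kmol = 1ξ₁ + 2ξ₂.
Selectivity: 1ξ₁ / (1ξ₂) = 6.84 → ξ₁ = 6.84 ξ₂.
Substitute: (1·6.84 + 2) ξ₂ = 174.7 → ξ₂ = 19.77 kmol, ξ₁ = 135.2 kmol.
Outlet amounts (n = n₀ + Σ ν·ξ):
  Q: 365.5 − 1(135.2) − 2(19.77) = 190.8
  P: 1499 − 3(135.2) − 1(19.77) = 1074
  V: 0 + 1(135.2) = 135.2
  U: 0 + 1(19.77) = 19.77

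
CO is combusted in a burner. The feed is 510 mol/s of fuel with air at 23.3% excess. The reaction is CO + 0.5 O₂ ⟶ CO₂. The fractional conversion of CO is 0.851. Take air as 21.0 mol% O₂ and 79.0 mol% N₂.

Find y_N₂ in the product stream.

Stoichiometric O₂ = 0.5 × 510 = 255 mol/s; O₂ fed = 255 × 1.233 = 314.4 mol/s.
N₂ fed = 314.4 × 79/21 = 1183 mol/s.
Fuel reacted = 0.851 × 510 → ξ = 434 mol/s.
Outlet (n = n₀ + ν ξ):
  CO: 510 − 1(434) = 75.99
  O₂: 314.4 − 0.5(434) = 97.41
  N₂: 1183 (inert)
  CO₂: 0 + 1(434) = 434
Total out = 1790 mol/s; y_N₂ = 1183 / 1790 = 0.6607.

0.661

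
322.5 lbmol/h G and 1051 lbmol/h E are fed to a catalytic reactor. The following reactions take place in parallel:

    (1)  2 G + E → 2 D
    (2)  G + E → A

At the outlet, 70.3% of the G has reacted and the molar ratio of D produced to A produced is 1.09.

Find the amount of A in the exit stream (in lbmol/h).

108 lbmol/h

Conversion of G: G consumed = 0.703 × 322.5 = 226.7 lbmol/h = 2ξ₁ + 1ξ₂.
Selectivity: 2ξ₁ / (1ξ₂) = 1.09 → ξ₁ = 0.545 ξ₂.
Substitute: (2·0.545 + 1) ξ₂ = 226.7 → ξ₂ = 108.5 lbmol/h, ξ₁ = 59.12 lbmol/h.
Outlet amounts (n = n₀ + Σ ν·ξ):
  G: 322.5 − 2(59.12) − 1(108.5) = 95.78
  E: 1051 − 1(59.12) − 1(108.5) = 883.4
  D: 0 + 2(59.12) = 118.2
  A: 0 + 1(108.5) = 108.5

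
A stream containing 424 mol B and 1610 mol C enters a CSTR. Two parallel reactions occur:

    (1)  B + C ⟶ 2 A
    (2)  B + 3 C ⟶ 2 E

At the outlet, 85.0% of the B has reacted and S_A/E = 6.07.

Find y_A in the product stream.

Conversion of B: B consumed = 0.85 × 424 = 360.4 mol = 1ξ₁ + 1ξ₂.
Selectivity: 2ξ₁ / (2ξ₂) = 6.07 → ξ₁ = 6.07 ξ₂.
Substitute: (1·6.07 + 1) ξ₂ = 360.4 → ξ₂ = 50.98 mol, ξ₁ = 309.4 mol.
Outlet amounts (n = n₀ + Σ ν·ξ):
  B: 424 − 1(309.4) − 1(50.98) = 63.6
  C: 1610 − 1(309.4) − 3(50.98) = 1148
  A: 0 + 2(309.4) = 618.8
  E: 0 + 2(50.98) = 102
Total out = 1932 mol; y_A = 618.8 / 1932 = 0.3203.

0.32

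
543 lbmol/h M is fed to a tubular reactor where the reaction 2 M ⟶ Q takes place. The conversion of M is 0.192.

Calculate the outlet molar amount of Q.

52.1 lbmol/h

M reacted = 0.192 × 543 = 104.3 lbmol/h; ν_M = −2, so ξ = 104.3/2 = 52.13 lbmol/h.
Outlet amounts (n = n₀ + ν ξ):
  M: 543 − 2(52.13) = 438.7
  Q: 0 + 1(52.13) = 52.13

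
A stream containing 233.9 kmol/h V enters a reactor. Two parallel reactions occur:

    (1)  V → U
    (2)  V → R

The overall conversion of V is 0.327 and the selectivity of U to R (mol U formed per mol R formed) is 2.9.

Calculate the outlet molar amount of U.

56.9 kmol/h

Conversion of V: V consumed = 0.327 × 233.9 = 76.49 kmol/h = 1ξ₁ + 1ξ₂.
Selectivity: 1ξ₁ / (1ξ₂) = 2.9 → ξ₁ = 2.9 ξ₂.
Substitute: (1·2.9 + 1) ξ₂ = 76.49 → ξ₂ = 19.61 kmol/h, ξ₁ = 56.87 kmol/h.
Outlet amounts (n = n₀ + Σ ν·ξ):
  V: 233.9 − 1(56.87) − 1(19.61) = 157.4
  U: 0 + 1(56.87) = 56.87
  R: 0 + 1(19.61) = 19.61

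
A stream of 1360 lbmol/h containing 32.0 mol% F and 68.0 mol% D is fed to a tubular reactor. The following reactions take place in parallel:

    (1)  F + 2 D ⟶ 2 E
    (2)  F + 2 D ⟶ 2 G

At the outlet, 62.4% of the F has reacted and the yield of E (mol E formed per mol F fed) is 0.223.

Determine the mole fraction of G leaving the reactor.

0.41

Yield of E: 2ξ₁ / 435.2 = 0.223 → ξ₁ = 48.52 lbmol/h.
Conversion of F: 1ξ₁ + 1ξ₂ = 0.624 × 435.2 = 271.6 → ξ₂ = 223 lbmol/h.
Outlet amounts (n = n₀ + Σ ν·ξ):
  F: 435.2 − 1(48.52) − 1(223) = 163.6
  D: 924.8 − 2(48.52) − 2(223) = 381.7
  E: 0 + 2(48.52) = 97.05
  G: 0 + 2(223) = 446.1
Total out = 1088 lbmol/h; y_G = 446.1 / 1088 = 0.4098.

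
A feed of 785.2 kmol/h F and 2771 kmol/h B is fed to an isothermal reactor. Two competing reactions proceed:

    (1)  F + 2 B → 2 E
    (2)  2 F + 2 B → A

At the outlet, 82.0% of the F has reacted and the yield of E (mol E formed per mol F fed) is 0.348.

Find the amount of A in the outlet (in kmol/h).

254 kmol/h

Yield of E: 2ξ₁ / 785.2 = 0.348 → ξ₁ = 136.6 kmol/h.
Conversion of F: 1ξ₁ + 2ξ₂ = 0.82 × 785.2 = 643.9 → ξ₂ = 253.6 kmol/h.
Outlet amounts (n = n₀ + Σ ν·ξ):
  F: 785.2 − 1(136.6) − 2(253.6) = 141.3
  B: 2771 − 2(136.6) − 2(253.6) = 1991
  E: 0 + 2(136.6) = 273.2
  A: 0 + 1(253.6) = 253.6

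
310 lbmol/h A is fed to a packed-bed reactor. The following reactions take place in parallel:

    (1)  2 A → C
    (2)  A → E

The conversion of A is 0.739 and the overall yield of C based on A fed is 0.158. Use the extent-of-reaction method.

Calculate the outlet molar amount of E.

Yield of C: 1ξ₁ / 310 = 0.158 → ξ₁ = 48.98 lbmol/h.
Conversion of A: 2ξ₁ + 1ξ₂ = 0.739 × 310 = 229.1 → ξ₂ = 131.1 lbmol/h.
Outlet amounts (n = n₀ + Σ ν·ξ):
  A: 310 − 2(48.98) − 1(131.1) = 80.91
  C: 0 + 1(48.98) = 48.98
  E: 0 + 1(131.1) = 131.1

131 lbmol/h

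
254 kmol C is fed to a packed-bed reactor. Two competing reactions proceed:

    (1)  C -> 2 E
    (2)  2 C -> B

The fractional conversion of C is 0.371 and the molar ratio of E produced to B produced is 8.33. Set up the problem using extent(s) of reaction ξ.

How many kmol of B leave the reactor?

15.3 kmol

Conversion of C: C consumed = 0.371 × 254 = 94.23 kmol = 1ξ₁ + 2ξ₂.
Selectivity: 2ξ₁ / (1ξ₂) = 8.33 → ξ₁ = 4.165 ξ₂.
Substitute: (1·4.165 + 2) ξ₂ = 94.23 → ξ₂ = 15.29 kmol, ξ₁ = 63.66 kmol.
Outlet amounts (n = n₀ + Σ ν·ξ):
  C: 254 − 1(63.66) − 2(15.29) = 159.8
  E: 0 + 2(63.66) = 127.3
  B: 0 + 1(15.29) = 15.29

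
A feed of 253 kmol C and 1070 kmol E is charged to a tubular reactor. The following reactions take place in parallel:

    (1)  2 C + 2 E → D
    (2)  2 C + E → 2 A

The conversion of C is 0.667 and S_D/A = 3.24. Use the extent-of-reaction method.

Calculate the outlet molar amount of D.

Conversion of C: C consumed = 0.667 × 253 = 168.8 kmol = 2ξ₁ + 2ξ₂.
Selectivity: 1ξ₁ / (2ξ₂) = 3.24 → ξ₁ = 6.48 ξ₂.
Substitute: (2·6.48 + 2) ξ₂ = 168.8 → ξ₂ = 11.28 kmol, ξ₁ = 73.1 kmol.
Outlet amounts (n = n₀ + Σ ν·ξ):
  C: 253 − 2(73.1) − 2(11.28) = 84.25
  E: 1070 − 2(73.1) − 1(11.28) = 912.5
  D: 0 + 1(73.1) = 73.1
  A: 0 + 2(11.28) = 22.56

73.1 kmol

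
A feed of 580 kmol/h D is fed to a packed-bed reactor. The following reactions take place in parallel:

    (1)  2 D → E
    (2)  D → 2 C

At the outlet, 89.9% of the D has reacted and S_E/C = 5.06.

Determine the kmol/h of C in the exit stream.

Conversion of D: D consumed = 0.899 × 580 = 521.4 kmol/h = 2ξ₁ + 1ξ₂.
Selectivity: 1ξ₁ / (2ξ₂) = 5.06 → ξ₁ = 10.12 ξ₂.
Substitute: (2·10.12 + 1) ξ₂ = 521.4 → ξ₂ = 24.55 kmol/h, ξ₁ = 248.4 kmol/h.
Outlet amounts (n = n₀ + Σ ν·ξ):
  D: 580 − 2(248.4) − 1(24.55) = 58.58
  E: 0 + 1(248.4) = 248.4
  C: 0 + 2(24.55) = 49.1

49.1 kmol/h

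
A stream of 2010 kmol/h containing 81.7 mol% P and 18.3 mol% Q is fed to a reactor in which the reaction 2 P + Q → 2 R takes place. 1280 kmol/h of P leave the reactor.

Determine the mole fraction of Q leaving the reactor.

0.102

For P: n = n₀ − 2ξ → 1280 = 1642 − 2ξ, giving ξ = 181.1 kmol/h.
Outlet amounts (n = n₀ + ν ξ):
  P: 1642 − 2(181.1) = 1280
  Q: 367.8 − 1(181.1) = 186.7
  R: 0 + 2(181.1) = 362.2
Total out = 1829 kmol/h; y_Q = 186.7 / 1829 = 0.1021.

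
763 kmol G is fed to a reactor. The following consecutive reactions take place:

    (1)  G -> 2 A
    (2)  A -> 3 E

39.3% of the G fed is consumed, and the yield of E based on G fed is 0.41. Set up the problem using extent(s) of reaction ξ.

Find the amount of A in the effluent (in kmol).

Conversion of G: G consumed = 1ξ₁ = 0.393 × 763 → ξ₁ = 299.9 kmol.
Yield of E: 3ξ₂ / 763 = 0.41 → ξ₂ = 104.3 kmol.
Outlet amounts (n = n₀ + Σ ν·ξ):
  G: 763 − 1(299.9) = 463.1
  A: 0 + 2(299.9) − 1(104.3) = 495.4
  E: 0 + 3(104.3) = 312.8

495 kmol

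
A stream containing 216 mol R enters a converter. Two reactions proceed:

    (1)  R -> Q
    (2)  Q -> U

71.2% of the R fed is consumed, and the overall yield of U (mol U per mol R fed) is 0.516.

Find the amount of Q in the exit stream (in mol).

42.3 mol

Conversion of R: R consumed = 1ξ₁ = 0.712 × 216 → ξ₁ = 153.8 mol.
Yield of U: 1ξ₂ / 216 = 0.516 → ξ₂ = 111.5 mol.
Outlet amounts (n = n₀ + Σ ν·ξ):
  R: 216 − 1(153.8) = 62.21
  Q: 0 + 1(153.8) − 1(111.5) = 42.34
  U: 0 + 1(111.5) = 111.5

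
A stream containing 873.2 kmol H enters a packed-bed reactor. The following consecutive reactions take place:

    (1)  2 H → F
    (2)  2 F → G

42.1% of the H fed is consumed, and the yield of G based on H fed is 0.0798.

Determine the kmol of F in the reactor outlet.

44.4 kmol

Conversion of H: H consumed = 2ξ₁ = 0.421 × 873.2 → ξ₁ = 183.8 kmol.
Yield of G: 1ξ₂ / 873.2 = 0.0798 → ξ₂ = 69.68 kmol.
Outlet amounts (n = n₀ + Σ ν·ξ):
  H: 873.2 − 2(183.8) = 505.6
  F: 0 + 1(183.8) − 2(69.68) = 44.45
  G: 0 + 1(69.68) = 69.68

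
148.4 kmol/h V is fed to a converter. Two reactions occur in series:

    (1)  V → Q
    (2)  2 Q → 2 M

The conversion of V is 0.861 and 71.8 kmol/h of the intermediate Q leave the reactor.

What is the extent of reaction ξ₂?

Conversion of V: V consumed = 1ξ₁ = 0.861 × 148.4 → ξ₁ = 127.8 kmol/h.
Q balance: n_Q = 0 + 1ξ₁ − 2ξ₂ = 71.8 → ξ₂ = (1·127.8 − 71.8)/2 = 27.99 kmol/h.
Outlet amounts (n = n₀ + Σ ν·ξ):
  V: 148.4 − 1(127.8) = 20.63
  Q: 0 + 1(127.8) − 2(27.99) = 71.8
  M: 0 + 2(27.99) = 55.97

ξ₂ = 28 kmol/h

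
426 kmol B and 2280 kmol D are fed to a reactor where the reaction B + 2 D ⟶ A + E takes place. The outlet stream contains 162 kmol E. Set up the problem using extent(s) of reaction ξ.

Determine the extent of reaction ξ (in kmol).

ξ = 162 kmol

For E: n = n₀ + 1ξ → 162 = 0 + 1ξ, giving ξ = 162 kmol.
Outlet amounts (n = n₀ + ν ξ):
  B: 426 − 1(162) = 264
  D: 2280 − 2(162) = 1956
  A: 0 + 1(162) = 162
  E: 0 + 1(162) = 162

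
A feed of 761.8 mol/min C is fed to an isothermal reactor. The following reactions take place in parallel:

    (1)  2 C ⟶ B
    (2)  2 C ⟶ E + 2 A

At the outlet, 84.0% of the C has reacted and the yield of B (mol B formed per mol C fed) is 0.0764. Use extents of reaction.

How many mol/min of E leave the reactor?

262 mol/min

Yield of B: 1ξ₁ / 761.8 = 0.0764 → ξ₁ = 58.2 mol/min.
Conversion of C: 2ξ₁ + 2ξ₂ = 0.84 × 761.8 = 639.9 → ξ₂ = 261.8 mol/min.
Outlet amounts (n = n₀ + Σ ν·ξ):
  C: 761.8 − 2(58.2) − 2(261.8) = 121.9
  B: 0 + 1(58.2) = 58.2
  E: 0 + 1(261.8) = 261.8
  A: 0 + 2(261.8) = 523.5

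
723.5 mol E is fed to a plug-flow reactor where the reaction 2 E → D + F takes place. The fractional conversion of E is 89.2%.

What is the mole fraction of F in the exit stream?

E reacted = 0.892 × 723.5 = 645.4 mol; ν_E = −2, so ξ = 645.4/2 = 322.7 mol.
Outlet amounts (n = n₀ + ν ξ):
  E: 723.5 − 2(322.7) = 78.14
  D: 0 + 1(322.7) = 322.7
  F: 0 + 1(322.7) = 322.7
Total out = 723.5 mol; y_F = 322.7 / 723.5 = 0.446.

0.446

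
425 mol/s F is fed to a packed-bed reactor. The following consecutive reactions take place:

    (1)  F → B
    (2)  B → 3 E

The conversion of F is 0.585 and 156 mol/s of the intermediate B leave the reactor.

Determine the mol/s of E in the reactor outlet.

Conversion of F: F consumed = 1ξ₁ = 0.585 × 425 → ξ₁ = 248.6 mol/s.
B balance: n_B = 0 + 1ξ₁ − 1ξ₂ = 156 → ξ₂ = (1·248.6 − 156)/1 = 92.62 mol/s.
Outlet amounts (n = n₀ + Σ ν·ξ):
  F: 425 − 1(248.6) = 176.4
  B: 0 + 1(248.6) − 1(92.62) = 156
  E: 0 + 3(92.62) = 277.9

278 mol/s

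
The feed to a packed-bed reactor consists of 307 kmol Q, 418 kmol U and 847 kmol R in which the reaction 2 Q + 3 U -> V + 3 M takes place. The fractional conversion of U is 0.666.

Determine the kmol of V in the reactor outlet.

92.8 kmol

U reacted = 0.666 × 418 = 278.4 kmol; ν_U = −3, so ξ = 278.4/3 = 92.8 kmol.
Outlet amounts (n = n₀ + ν ξ):
  Q: 307 − 2(92.8) = 121.4
  U: 418 − 3(92.8) = 139.6
  V: 0 + 1(92.8) = 92.8
  M: 0 + 3(92.8) = 278.4
  R: 847 (inert)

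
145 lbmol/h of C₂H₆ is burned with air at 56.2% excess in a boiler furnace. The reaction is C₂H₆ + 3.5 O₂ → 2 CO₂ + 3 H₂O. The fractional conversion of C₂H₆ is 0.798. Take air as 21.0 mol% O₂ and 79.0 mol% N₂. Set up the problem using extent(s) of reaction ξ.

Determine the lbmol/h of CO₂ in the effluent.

Stoichiometric O₂ = 3.5 × 145 = 507.5 lbmol/h; O₂ fed = 507.5 × 1.562 = 792.7 lbmol/h.
N₂ fed = 792.7 × 79/21 = 2982 lbmol/h.
Fuel reacted = 0.798 × 145 → ξ = 115.7 lbmol/h.
Outlet (n = n₀ + ν ξ):
  C₂H₆: 145 − 1(115.7) = 29.29
  O₂: 792.7 − 3.5(115.7) = 387.7
  N₂: 2982 (inert)
  CO₂: 0 + 2(115.7) = 231.4
  H₂O: 0 + 3(115.7) = 347.1

231 lbmol/h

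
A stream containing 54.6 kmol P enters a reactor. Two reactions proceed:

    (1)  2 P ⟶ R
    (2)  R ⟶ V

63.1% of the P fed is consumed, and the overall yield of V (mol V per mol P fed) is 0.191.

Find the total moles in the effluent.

Conversion of P: P consumed = 2ξ₁ = 0.631 × 54.6 → ξ₁ = 17.23 kmol.
Yield of V: 1ξ₂ / 54.6 = 0.191 → ξ₂ = 10.43 kmol.
Outlet amounts (n = n₀ + Σ ν·ξ):
  P: 54.6 − 2(17.23) = 20.15
  R: 0 + 1(17.23) − 1(10.43) = 6.798
  V: 0 + 1(10.43) = 10.43
Total out = 20.15 + 6.798 + 10.43 = 37.37 kmol.

37.4 kmol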